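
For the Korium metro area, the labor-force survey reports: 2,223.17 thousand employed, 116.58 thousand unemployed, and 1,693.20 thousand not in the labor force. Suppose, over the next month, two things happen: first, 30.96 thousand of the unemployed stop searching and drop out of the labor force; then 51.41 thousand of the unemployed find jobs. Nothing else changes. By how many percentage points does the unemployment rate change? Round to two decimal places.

The unemployment rate changes by −3.50 percentage points.

Initially, labor force = 2,223.17 + 116.58 = 2,339.75 thousand, so u = 116.58/2,339.75 = 4.98%.
After the first change, unemployed and labor force both fall by 30.96 → E = 2,223.17, U = 85.62, labor force = 2,308.79 thousand.
After the second change, unemployed falls and employed rises by 51.41; labor force unchanged → E = 2,274.58, U = 34.21, labor force = 2,308.79 thousand.
New unemployment rate = 34.21 / 2,308.79 = 1.48%.
Change = 1.48% − 4.98% = −3.50 percentage points.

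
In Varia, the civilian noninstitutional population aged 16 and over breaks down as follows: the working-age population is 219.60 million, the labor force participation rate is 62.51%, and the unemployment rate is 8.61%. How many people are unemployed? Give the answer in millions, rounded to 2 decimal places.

About 11.82 million are unemployed.

Labor force = 0.6251 × 219.60 = 137.27 million.
Unemployed = 0.0861 × 137.27 ≈ 11.82 million.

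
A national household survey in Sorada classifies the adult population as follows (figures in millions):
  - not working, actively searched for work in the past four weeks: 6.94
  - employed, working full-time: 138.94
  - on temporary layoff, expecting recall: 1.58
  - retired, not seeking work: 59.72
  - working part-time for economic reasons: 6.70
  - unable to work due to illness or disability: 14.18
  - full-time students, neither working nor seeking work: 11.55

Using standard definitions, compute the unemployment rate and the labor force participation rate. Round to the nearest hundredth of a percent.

Unemployment rate ≈ 5.53%; labor force participation rate ≈ 64.34%.

Employed = 138.94 + 6.70 = 145.64 million (anyone who worked, including part-time for economic reasons, counts as employed).
Unemployed = 6.94 + 1.58 = 8.52 million (jobless and actively searching, or on temporary layoff).
Labor force = 145.64 + 8.52 = 154.16 million.
Not in labor force = 59.72 + 14.18 + 11.55 = 85.45 million (those not working and not actively searching are outside the labor force).
Civilian working-age population = 154.16 + 85.45 = 239.61 million.
Unemployment rate = 8.52 / 154.16 = 5.53%.
Labor force participation rate = 154.16 / 239.61 = 64.34%.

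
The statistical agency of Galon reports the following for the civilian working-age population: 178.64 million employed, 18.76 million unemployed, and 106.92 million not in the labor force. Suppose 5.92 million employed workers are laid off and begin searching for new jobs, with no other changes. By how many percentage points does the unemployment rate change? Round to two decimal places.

Initially, labor force = 178.64 + 18.76 = 197.40 million, so u = 18.76/197.40 = 9.50%.
After the change, employed falls and unemployed rises by 5.92; labor force unchanged → E = 172.72, U = 24.68, labor force = 197.40 million.
New unemployment rate = 24.68 / 197.40 = 12.50%.
Change = 12.50% − 9.50% = +3.00 percentage points.

The unemployment rate changes by +3.00 percentage points.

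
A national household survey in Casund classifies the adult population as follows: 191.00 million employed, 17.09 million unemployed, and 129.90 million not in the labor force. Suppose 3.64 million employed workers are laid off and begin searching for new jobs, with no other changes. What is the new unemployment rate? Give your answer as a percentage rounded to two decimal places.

New unemployment rate ≈ 9.96%.

Initially, labor force = 191.00 + 17.09 = 208.09 million, so u = 17.09/208.09 = 8.21%.
After the change, employed falls and unemployed rises by 3.64; labor force unchanged → E = 187.36, U = 20.73, labor force = 208.09 million.
New unemployment rate = 20.73 / 208.09 = 9.96%.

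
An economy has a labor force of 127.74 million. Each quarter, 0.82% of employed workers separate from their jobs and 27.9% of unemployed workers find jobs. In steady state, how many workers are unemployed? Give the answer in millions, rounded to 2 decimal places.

Steady-state unemployment rate u* = s/(s+f) = 0.82/(0.82+27.9) = 0.028552.
Unemployed = u* × labor force = 0.028552 × 127.74 ≈ 3.65 million.

About 3.65 million are unemployed in steady state.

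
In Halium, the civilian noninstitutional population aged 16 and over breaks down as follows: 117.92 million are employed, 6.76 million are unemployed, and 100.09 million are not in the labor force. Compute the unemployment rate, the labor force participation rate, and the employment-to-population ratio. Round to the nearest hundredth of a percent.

Labor force = employed + unemployed = 117.92 + 6.76 = 124.68 million.
Working-age population = 124.68 + 100.09 = 224.77 million.
Unemployment rate = 6.76 / 124.68 = 5.42%.
Labor force participation rate = 124.68 / 224.77 = 55.47%.
Employment-population ratio = 117.92 / 224.77 = 52.46%.

Unemployment rate ≈ 5.42%; labor force participation rate ≈ 55.47%; employment-population ratio ≈ 52.46%.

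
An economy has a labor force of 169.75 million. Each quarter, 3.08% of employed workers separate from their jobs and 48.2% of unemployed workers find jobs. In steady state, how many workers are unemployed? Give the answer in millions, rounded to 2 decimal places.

About 10.20 million are unemployed in steady state.

Steady-state unemployment rate u* = s/(s+f) = 3.08/(3.08+48.2) = 0.060062.
Unemployed = u* × labor force = 0.060062 × 169.75 ≈ 10.20 million.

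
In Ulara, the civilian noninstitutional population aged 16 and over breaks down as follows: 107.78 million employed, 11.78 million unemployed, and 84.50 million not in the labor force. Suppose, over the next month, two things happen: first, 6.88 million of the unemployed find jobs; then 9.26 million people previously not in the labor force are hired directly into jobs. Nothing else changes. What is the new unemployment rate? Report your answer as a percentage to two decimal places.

Initially, labor force = 107.78 + 11.78 = 119.56 million, so u = 11.78/119.56 = 9.85%.
After the first change, unemployed falls and employed rises by 6.88; labor force unchanged → E = 114.66, U = 4.90, labor force = 119.56 million.
After the second change, employed and labor force both rise by 9.26; unemployed unchanged → E = 123.92, U = 4.90, labor force = 128.82 million.
New unemployment rate = 4.90 / 128.82 = 3.80%.

New unemployment rate ≈ 3.80%.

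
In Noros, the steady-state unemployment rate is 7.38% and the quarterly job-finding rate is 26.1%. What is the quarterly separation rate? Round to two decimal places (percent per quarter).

From u* = s/(s+f): s = u·f/(1−u).
s = 0.0738 × 26.1 / (1 − 0.0738) = 1.9262 / 0.9262 ≈ 2.08% per quarter.

Separation rate ≈ 2.08% per quarter.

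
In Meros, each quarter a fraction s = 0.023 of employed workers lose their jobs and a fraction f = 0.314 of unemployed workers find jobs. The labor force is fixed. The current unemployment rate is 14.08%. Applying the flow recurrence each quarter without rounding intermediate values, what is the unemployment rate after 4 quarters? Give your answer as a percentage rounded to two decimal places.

Unemployment rate after four quarters ≈ 8.23%.

With a fixed labor force, u_{t+1} = u_t + s·(1−u_t) − f·u_t = u_t·(1−s−f) + s.
Here 1−s−f = 0.663 and s = 0.023.
u_1 = 0.140800 × 0.663 + 0.023 = 0.116350.
u_2 = 0.116350 × 0.663 + 0.023 = 0.100140.
u_3 = 0.100140 × 0.663 + 0.023 = 0.089393.
u_4 = 0.089393 × 0.663 + 0.023 = 0.082268.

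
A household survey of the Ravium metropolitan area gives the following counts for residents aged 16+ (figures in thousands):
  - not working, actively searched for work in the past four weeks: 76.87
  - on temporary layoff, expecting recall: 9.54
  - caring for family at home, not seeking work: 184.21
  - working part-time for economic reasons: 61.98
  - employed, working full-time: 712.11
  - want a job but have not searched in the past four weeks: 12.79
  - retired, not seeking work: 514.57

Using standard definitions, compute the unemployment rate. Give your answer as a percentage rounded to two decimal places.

Unemployment rate ≈ 10.04%.

Employed = 61.98 + 712.11 = 774.09 thousand (anyone who worked, including part-time for economic reasons, counts as employed).
Unemployed = 76.87 + 9.54 = 86.41 thousand (jobless and actively searching, or on temporary layoff).
Labor force = 774.09 + 86.41 = 860.50 thousand.
Unemployment rate = 86.41 / 860.50 = 10.04%.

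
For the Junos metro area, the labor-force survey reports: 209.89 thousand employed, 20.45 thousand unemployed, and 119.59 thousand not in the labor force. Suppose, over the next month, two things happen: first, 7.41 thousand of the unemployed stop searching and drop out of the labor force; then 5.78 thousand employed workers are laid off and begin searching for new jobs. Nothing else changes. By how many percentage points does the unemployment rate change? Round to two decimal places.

The unemployment rate changes by −0.44 percentage points.

Initially, labor force = 209.89 + 20.45 = 230.34 thousand, so u = 20.45/230.34 = 8.88%.
After the first change, unemployed and labor force both fall by 7.41 → E = 209.89, U = 13.04, labor force = 222.93 thousand.
After the second change, employed falls and unemployed rises by 5.78; labor force unchanged → E = 204.11, U = 18.82, labor force = 222.93 thousand.
New unemployment rate = 18.82 / 222.93 = 8.44%.
Change = 8.44% − 8.88% = −0.44 percentage points.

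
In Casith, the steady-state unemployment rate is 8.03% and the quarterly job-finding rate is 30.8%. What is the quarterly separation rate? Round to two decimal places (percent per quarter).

From u* = s/(s+f): s = u·f/(1−u).
s = 0.0803 × 30.8 / (1 − 0.0803) = 2.4732 / 0.9197 ≈ 2.69% per quarter.

Separation rate ≈ 2.69% per quarter.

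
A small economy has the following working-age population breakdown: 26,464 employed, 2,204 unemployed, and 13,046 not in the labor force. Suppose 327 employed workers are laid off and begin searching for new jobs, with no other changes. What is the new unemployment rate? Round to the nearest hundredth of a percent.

Initially, labor force = 26,464 + 2,204 = 28,668, so u = 2,204/28,668 = 7.69%.
After the change, employed falls and unemployed rises by 327; labor force unchanged → E = 26,137, U = 2,531, labor force = 28,668.
New unemployment rate = 2,531 / 28,668 = 8.83%.

New unemployment rate ≈ 8.83%.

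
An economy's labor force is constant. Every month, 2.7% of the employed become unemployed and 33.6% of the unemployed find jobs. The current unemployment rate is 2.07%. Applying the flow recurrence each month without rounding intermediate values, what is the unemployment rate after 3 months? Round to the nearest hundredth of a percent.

Unemployment rate after three months ≈ 6.05%.

With a fixed labor force, u_{t+1} = u_t + s·(1−u_t) − f·u_t = u_t·(1−s−f) + s.
Here 1−s−f = 0.637 and s = 0.027.
u_1 = 0.020700 × 0.637 + 0.027 = 0.040186.
u_2 = 0.040186 × 0.637 + 0.027 = 0.052598.
u_3 = 0.052598 × 0.637 + 0.027 = 0.060505.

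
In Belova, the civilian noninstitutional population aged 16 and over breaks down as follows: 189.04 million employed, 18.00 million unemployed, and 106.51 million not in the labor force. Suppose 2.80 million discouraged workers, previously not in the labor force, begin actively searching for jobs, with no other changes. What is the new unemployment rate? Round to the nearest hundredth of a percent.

Initially, labor force = 189.04 + 18.00 = 207.04 million, so u = 18.00/207.04 = 8.69%.
After the change, unemployed and labor force both rise by 2.80 → E = 189.04, U = 20.80, labor force = 209.84 million.
New unemployment rate = 20.80 / 209.84 = 9.91%.

New unemployment rate ≈ 9.91%.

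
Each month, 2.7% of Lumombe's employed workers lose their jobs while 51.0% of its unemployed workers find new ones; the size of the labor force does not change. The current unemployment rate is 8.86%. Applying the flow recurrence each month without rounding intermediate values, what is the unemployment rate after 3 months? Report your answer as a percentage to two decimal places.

Unemployment rate after three months ≈ 5.41%.

With a fixed labor force, u_{t+1} = u_t + s·(1−u_t) − f·u_t = u_t·(1−s−f) + s.
Here 1−s−f = 0.463 and s = 0.027.
u_1 = 0.088600 × 0.463 + 0.027 = 0.068022.
u_2 = 0.068022 × 0.463 + 0.027 = 0.058494.
u_3 = 0.058494 × 0.463 + 0.027 = 0.054083.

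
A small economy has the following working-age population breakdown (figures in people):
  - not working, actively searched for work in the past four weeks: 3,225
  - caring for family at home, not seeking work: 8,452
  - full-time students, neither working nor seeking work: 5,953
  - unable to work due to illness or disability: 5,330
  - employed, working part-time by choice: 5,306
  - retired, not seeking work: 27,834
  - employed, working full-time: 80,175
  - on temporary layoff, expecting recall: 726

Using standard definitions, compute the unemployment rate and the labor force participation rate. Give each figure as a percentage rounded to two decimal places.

Unemployment rate ≈ 4.42%; labor force participation rate ≈ 65.28%.

Employed = 5,306 + 80,175 = 85,481.
Unemployed = 3,225 + 726 = 3,951 (jobless and actively searching, or on temporary layoff).
Labor force = 85,481 + 3,951 = 89,432.
Not in labor force = 8,452 + 5,953 + 5,330 + 27,834 = 47,569 (those not working and not actively searching are outside the labor force).
Civilian working-age population = 89,432 + 47,569 = 137,001.
Unemployment rate = 3,951 / 89,432 = 4.42%.
Labor force participation rate = 89,432 / 137,001 = 65.28%.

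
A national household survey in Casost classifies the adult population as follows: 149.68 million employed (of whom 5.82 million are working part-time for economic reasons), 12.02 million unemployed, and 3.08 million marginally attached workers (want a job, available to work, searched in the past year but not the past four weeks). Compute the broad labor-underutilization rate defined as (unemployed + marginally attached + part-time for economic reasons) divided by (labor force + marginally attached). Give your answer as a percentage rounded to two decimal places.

Labor force = 149.68 + 12.02 = 161.70 million.
Numerator = 12.02 + 3.08 + 5.82 = 20.92 million.
Denominator = 161.70 + 3.08 = 164.78 million.
Broad rate = 20.92 / 164.78 = 12.70%.

Broad underutilization rate ≈ 12.70%.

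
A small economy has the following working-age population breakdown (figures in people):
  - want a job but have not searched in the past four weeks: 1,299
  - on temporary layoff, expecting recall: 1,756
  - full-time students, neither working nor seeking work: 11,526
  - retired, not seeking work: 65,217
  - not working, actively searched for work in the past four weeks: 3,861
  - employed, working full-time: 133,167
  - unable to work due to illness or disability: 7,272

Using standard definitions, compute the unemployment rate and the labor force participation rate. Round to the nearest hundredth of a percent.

Employed = 133,167.
Unemployed = 1,756 + 3,861 = 5,617 (jobless and actively searching, or on temporary layoff).
Labor force = 133,167 + 5,617 = 138,784.
Not in labor force = 1,299 + 11,526 + 65,217 + 7,272 = 85,314 (those not working and not actively searching are outside the labor force — including those who want a job but have given up searching).
Civilian working-age population = 138,784 + 85,314 = 224,098.
Unemployment rate = 5,617 / 138,784 = 4.05%.
Labor force participation rate = 138,784 / 224,098 = 61.93%.

Unemployment rate ≈ 4.05%; labor force participation rate ≈ 61.93%.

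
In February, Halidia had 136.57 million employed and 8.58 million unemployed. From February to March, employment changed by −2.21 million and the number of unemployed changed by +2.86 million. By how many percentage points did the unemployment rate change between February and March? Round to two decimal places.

The unemployment rate changed by +1.94 percentage points.

February: labor force = 136.57 + 8.58 = 145.15; u = 8.58/145.15 = 5.91%.
March: labor force = 134.36 + 11.44 = 145.80; u = 11.44/145.80 = 7.85%.
Change = 7.85% − 5.91% = +1.94 pp.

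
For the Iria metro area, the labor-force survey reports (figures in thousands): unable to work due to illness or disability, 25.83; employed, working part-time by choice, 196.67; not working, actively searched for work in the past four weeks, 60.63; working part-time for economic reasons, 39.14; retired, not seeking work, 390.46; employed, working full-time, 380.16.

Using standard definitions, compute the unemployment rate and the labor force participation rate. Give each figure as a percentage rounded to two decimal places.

Unemployment rate ≈ 8.96%; labor force participation rate ≈ 61.91%.

Employed = 196.67 + 39.14 + 380.16 = 615.97 thousand (anyone who worked, including part-time for economic reasons, counts as employed).
Unemployed = 60.63 thousand.
Labor force = 615.97 + 60.63 = 676.60 thousand.
Not in labor force = 25.83 + 390.46 = 416.29 thousand (those not working and not actively searching are outside the labor force).
Civilian working-age population = 676.60 + 416.29 = 1,092.89 thousand.
Unemployment rate = 60.63 / 676.60 = 8.96%.
Labor force participation rate = 676.60 / 1,092.89 = 61.91%.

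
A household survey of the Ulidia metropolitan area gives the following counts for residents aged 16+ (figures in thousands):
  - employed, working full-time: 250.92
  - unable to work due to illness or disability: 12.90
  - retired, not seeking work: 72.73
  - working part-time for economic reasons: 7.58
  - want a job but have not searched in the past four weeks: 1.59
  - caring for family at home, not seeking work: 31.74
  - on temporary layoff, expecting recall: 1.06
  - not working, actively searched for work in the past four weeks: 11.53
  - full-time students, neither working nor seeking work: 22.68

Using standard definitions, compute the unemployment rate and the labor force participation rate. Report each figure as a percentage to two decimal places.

Employed = 250.92 + 7.58 = 258.50 thousand (anyone who worked, including part-time for economic reasons, counts as employed).
Unemployed = 1.06 + 11.53 = 12.59 thousand (jobless and actively searching, or on temporary layoff).
Labor force = 258.50 + 12.59 = 271.09 thousand.
Not in labor force = 12.90 + 72.73 + 1.59 + 31.74 + 22.68 = 141.64 thousand (those not working and not actively searching are outside the labor force — including those who want a job but have given up searching).
Civilian working-age population = 271.09 + 141.64 = 412.73 thousand.
Unemployment rate = 12.59 / 271.09 = 4.64%.
Labor force participation rate = 271.09 / 412.73 = 65.68%.

Unemployment rate ≈ 4.64%; labor force participation rate ≈ 65.68%.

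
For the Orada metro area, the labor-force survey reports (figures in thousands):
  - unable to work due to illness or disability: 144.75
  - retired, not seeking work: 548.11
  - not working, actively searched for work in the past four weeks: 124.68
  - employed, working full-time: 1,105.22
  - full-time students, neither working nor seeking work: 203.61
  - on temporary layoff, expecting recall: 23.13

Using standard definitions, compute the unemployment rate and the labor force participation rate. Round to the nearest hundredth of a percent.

Unemployment rate ≈ 11.80%; labor force participation rate ≈ 58.29%.

Employed = 1,105.22 thousand.
Unemployed = 124.68 + 23.13 = 147.81 thousand (jobless and actively searching, or on temporary layoff).
Labor force = 1,105.22 + 147.81 = 1,253.03 thousand.
Not in labor force = 144.75 + 548.11 + 203.61 = 896.47 thousand (those not working and not actively searching are outside the labor force).
Civilian working-age population = 1,253.03 + 896.47 = 2,149.50 thousand.
Unemployment rate = 147.81 / 1,253.03 = 11.80%.
Labor force participation rate = 1,253.03 / 2,149.50 = 58.29%.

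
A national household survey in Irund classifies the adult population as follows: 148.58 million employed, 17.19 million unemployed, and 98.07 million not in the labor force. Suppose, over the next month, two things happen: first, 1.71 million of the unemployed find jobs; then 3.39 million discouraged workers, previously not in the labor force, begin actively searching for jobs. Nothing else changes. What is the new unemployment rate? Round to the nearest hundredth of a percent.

New unemployment rate ≈ 11.16%.

Initially, labor force = 148.58 + 17.19 = 165.77 million, so u = 17.19/165.77 = 10.37%.
After the first change, unemployed falls and employed rises by 1.71; labor force unchanged → E = 150.29, U = 15.48, labor force = 165.77 million.
After the second change, unemployed and labor force both rise by 3.39 → E = 150.29, U = 18.87, labor force = 169.16 million.
New unemployment rate = 18.87 / 169.16 = 11.16%.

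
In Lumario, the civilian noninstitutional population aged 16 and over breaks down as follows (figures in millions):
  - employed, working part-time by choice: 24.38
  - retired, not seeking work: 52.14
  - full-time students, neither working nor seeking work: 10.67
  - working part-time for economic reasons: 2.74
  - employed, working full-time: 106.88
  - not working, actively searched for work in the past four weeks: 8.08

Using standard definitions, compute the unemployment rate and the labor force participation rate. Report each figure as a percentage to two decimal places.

Unemployment rate ≈ 5.69%; labor force participation rate ≈ 69.34%.

Employed = 24.38 + 2.74 + 106.88 = 134.00 million (anyone who worked, including part-time for economic reasons, counts as employed).
Unemployed = 8.08 million.
Labor force = 134.00 + 8.08 = 142.08 million.
Not in labor force = 52.14 + 10.67 = 62.81 million (those not working and not actively searching are outside the labor force).
Civilian working-age population = 142.08 + 62.81 = 204.89 million.
Unemployment rate = 8.08 / 142.08 = 5.69%.
Labor force participation rate = 142.08 / 204.89 = 69.34%.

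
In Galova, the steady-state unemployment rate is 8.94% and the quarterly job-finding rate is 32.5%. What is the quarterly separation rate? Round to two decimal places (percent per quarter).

From u* = s/(s+f): s = u·f/(1−u).
s = 0.0894 × 32.5 / (1 − 0.0894) = 2.9055 / 0.9106 ≈ 3.19% per quarter.

Separation rate ≈ 3.19% per quarter.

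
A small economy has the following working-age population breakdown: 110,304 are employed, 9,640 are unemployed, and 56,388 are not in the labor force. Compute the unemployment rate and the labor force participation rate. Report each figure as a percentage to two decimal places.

Labor force = employed + unemployed = 110,304 + 9,640 = 119,944.
Working-age population = 119,944 + 56,388 = 176,332.
Unemployment rate = 9,640 / 119,944 = 8.04%.
Labor force participation rate = 119,944 / 176,332 = 68.02%.

Unemployment rate ≈ 8.04%; labor force participation rate ≈ 68.02%.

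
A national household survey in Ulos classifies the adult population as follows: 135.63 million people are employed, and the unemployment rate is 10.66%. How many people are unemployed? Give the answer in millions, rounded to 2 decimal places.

About 16.18 million are unemployed.

Let U be the number unemployed. The labor force is E + U, and U/(E+U) = 0.1066.
So U = 0.1066 × 135.63 / (1 − 0.1066) = 14.4582 / 0.8934 ≈ 16.18 million.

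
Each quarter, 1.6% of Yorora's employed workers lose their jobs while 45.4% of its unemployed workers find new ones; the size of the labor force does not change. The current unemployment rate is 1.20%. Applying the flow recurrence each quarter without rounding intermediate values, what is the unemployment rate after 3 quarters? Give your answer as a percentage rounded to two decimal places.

Unemployment rate after three quarters ≈ 3.08%.

With a fixed labor force, u_{t+1} = u_t + s·(1−u_t) − f·u_t = u_t·(1−s−f) + s.
Here 1−s−f = 0.530 and s = 0.016.
u_1 = 0.012000 × 0.530 + 0.016 = 0.022360.
u_2 = 0.022360 × 0.530 + 0.016 = 0.027851.
u_3 = 0.027851 × 0.530 + 0.016 = 0.030761.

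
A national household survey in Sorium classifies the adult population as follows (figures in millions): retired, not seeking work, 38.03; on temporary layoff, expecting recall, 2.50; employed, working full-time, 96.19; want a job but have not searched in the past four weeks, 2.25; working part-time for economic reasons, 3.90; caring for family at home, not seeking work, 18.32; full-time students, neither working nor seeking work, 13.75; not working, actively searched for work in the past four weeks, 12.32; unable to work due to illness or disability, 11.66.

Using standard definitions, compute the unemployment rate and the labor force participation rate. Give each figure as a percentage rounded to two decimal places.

Unemployment rate ≈ 12.90%; labor force participation rate ≈ 57.77%.

Employed = 96.19 + 3.90 = 100.09 million (anyone who worked, including part-time for economic reasons, counts as employed).
Unemployed = 2.50 + 12.32 = 14.82 million (jobless and actively searching, or on temporary layoff).
Labor force = 100.09 + 14.82 = 114.91 million.
Not in labor force = 38.03 + 2.25 + 18.32 + 13.75 + 11.66 = 84.01 million (those not working and not actively searching are outside the labor force — including those who want a job but have given up searching).
Civilian working-age population = 114.91 + 84.01 = 198.92 million.
Unemployment rate = 14.82 / 114.91 = 12.90%.
Labor force participation rate = 114.91 / 198.92 = 57.77%.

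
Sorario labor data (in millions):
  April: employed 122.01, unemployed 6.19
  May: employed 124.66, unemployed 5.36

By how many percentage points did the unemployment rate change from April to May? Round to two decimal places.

April: labor force = 122.01 + 6.19 = 128.20; u = 6.19/128.20 = 4.83%.
May: labor force = 124.66 + 5.36 = 130.02; u = 5.36/130.02 = 4.12%.
Change = 4.12% − 4.83% = −0.71 pp.

The unemployment rate changed by −0.71 percentage points.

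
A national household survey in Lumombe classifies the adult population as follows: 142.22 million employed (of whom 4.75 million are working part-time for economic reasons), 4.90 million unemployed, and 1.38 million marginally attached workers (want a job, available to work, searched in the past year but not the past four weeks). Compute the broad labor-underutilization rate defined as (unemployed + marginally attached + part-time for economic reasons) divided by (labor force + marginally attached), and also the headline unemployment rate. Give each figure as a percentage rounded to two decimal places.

Labor force = 142.22 + 4.90 = 147.12 million.
Numerator = 4.90 + 1.38 + 4.75 = 11.03 million.
Denominator = 147.12 + 1.38 = 148.50 million.
Broad rate = 11.03 / 148.50 = 7.43%.
Headline unemployment rate = 4.90 / 147.12 = 3.33%.

Broad underutilization rate ≈ 7.43%; headline unemployment rate ≈ 3.33%.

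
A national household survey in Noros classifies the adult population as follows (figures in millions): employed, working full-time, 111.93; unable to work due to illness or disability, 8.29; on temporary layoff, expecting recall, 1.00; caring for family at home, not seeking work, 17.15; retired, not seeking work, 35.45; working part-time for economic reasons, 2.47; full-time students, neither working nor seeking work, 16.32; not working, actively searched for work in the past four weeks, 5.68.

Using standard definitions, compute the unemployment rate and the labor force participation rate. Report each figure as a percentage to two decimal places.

Unemployment rate ≈ 5.52%; labor force participation rate ≈ 61.06%.

Employed = 111.93 + 2.47 = 114.40 million (anyone who worked, including part-time for economic reasons, counts as employed).
Unemployed = 1.00 + 5.68 = 6.68 million (jobless and actively searching, or on temporary layoff).
Labor force = 114.40 + 6.68 = 121.08 million.
Not in labor force = 8.29 + 17.15 + 35.45 + 16.32 = 77.21 million (those not working and not actively searching are outside the labor force).
Civilian working-age population = 121.08 + 77.21 = 198.29 million.
Unemployment rate = 6.68 / 121.08 = 5.52%.
Labor force participation rate = 121.08 / 198.29 = 61.06%.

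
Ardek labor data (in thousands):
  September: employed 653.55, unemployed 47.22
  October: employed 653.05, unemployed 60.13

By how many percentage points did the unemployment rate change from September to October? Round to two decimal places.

The unemployment rate changed by +1.69 percentage points.

September: labor force = 653.55 + 47.22 = 700.77; u = 47.22/700.77 = 6.74%.
October: labor force = 653.05 + 60.13 = 713.18; u = 60.13/713.18 = 8.43%.
Change = 8.43% − 6.74% = +1.69 pp.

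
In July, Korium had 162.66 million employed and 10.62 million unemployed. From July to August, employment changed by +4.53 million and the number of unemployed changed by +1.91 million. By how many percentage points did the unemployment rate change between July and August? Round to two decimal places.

July: labor force = 162.66 + 10.62 = 173.28; u = 10.62/173.28 = 6.13%.
August: labor force = 167.19 + 12.53 = 179.72; u = 12.53/179.72 = 6.97%.
Change = 6.97% − 6.13% = +0.84 pp.

The unemployment rate changed by +0.84 percentage points.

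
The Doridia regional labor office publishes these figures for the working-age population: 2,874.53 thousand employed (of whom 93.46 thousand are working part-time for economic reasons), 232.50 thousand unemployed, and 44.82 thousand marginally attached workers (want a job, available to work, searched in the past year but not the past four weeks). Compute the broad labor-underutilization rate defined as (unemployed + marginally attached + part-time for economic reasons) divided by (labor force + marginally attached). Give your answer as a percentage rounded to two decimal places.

Broad underutilization rate ≈ 11.76%.

Labor force = 2,874.53 + 232.50 = 3,107.03 thousand.
Numerator = 232.50 + 44.82 + 93.46 = 370.78 thousand.
Denominator = 3,107.03 + 44.82 = 3,151.85 thousand.
Broad rate = 370.78 / 3,151.85 = 11.76%.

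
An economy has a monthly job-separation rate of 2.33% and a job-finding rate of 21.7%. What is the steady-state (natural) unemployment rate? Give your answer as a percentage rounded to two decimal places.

Steady-state unemployment rate ≈ 9.70%.

At steady state the flows balance: s·E = f·U, so U/(E+U) = s/(s+f).
u* = 2.33 / (2.33 + 21.7) = 2.33 / 24.03 = 9.70%.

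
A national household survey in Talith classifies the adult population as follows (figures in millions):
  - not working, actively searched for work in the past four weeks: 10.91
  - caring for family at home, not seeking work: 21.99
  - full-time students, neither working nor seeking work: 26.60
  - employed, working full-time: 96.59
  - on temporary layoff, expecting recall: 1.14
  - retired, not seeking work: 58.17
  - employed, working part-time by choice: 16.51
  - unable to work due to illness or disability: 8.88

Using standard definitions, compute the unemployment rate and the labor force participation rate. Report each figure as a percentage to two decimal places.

Unemployment rate ≈ 9.63%; labor force participation rate ≈ 51.97%.

Employed = 96.59 + 16.51 = 113.10 million.
Unemployed = 10.91 + 1.14 = 12.05 million (jobless and actively searching, or on temporary layoff).
Labor force = 113.10 + 12.05 = 125.15 million.
Not in labor force = 21.99 + 26.60 + 58.17 + 8.88 = 115.64 million (those not working and not actively searching are outside the labor force).
Civilian working-age population = 125.15 + 115.64 = 240.79 million.
Unemployment rate = 12.05 / 125.15 = 9.63%.
Labor force participation rate = 125.15 / 240.79 = 51.97%.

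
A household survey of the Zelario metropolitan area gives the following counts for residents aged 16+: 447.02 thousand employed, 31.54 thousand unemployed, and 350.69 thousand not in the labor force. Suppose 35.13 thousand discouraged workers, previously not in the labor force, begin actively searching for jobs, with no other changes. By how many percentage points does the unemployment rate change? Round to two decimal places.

Initially, labor force = 447.02 + 31.54 = 478.56 thousand, so u = 31.54/478.56 = 6.59%.
After the change, unemployed and labor force both rise by 35.13 → E = 447.02, U = 66.67, labor force = 513.69 thousand.
New unemployment rate = 66.67 / 513.69 = 12.98%.
Change = 12.98% − 6.59% = +6.39 percentage points.

The unemployment rate changes by +6.39 percentage points.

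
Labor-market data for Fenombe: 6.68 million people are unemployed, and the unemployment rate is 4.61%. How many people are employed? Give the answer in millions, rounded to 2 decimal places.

About 138.22 million are employed.

Labor force = U / u = 6.68 / 0.0461 ≈ 144.90 million.
Employed = labor force − unemployed = 144.90 − 6.68 = 138.22 million.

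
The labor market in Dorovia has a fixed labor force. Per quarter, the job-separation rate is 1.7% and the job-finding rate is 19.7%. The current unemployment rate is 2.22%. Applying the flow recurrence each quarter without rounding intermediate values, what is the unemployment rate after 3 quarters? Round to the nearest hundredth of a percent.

Unemployment rate after three quarters ≈ 5.16%.

With a fixed labor force, u_{t+1} = u_t + s·(1−u_t) − f·u_t = u_t·(1−s−f) + s.
Here 1−s−f = 0.786 and s = 0.017.
u_1 = 0.022200 × 0.786 + 0.017 = 0.034449.
u_2 = 0.034449 × 0.786 + 0.017 = 0.044077.
u_3 = 0.044077 × 0.786 + 0.017 = 0.051645.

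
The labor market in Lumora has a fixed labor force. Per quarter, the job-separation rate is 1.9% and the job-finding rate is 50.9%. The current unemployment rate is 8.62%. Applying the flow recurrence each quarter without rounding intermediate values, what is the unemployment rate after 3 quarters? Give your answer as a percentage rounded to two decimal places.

With a fixed labor force, u_{t+1} = u_t + s·(1−u_t) − f·u_t = u_t·(1−s−f) + s.
Here 1−s−f = 0.472 and s = 0.019.
u_1 = 0.086200 × 0.472 + 0.019 = 0.059686.
u_2 = 0.059686 × 0.472 + 0.019 = 0.047172.
u_3 = 0.047172 × 0.472 + 0.019 = 0.041265.

Unemployment rate after three quarters ≈ 4.13%.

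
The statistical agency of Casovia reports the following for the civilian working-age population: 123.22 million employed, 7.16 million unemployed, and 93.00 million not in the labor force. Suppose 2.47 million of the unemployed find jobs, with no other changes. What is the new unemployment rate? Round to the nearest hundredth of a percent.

Initially, labor force = 123.22 + 7.16 = 130.38 million, so u = 7.16/130.38 = 5.49%.
After the change, unemployed falls and employed rises by 2.47; labor force unchanged → E = 125.69, U = 4.69, labor force = 130.38 million.
New unemployment rate = 4.69 / 130.38 = 3.60%.

New unemployment rate ≈ 3.60%.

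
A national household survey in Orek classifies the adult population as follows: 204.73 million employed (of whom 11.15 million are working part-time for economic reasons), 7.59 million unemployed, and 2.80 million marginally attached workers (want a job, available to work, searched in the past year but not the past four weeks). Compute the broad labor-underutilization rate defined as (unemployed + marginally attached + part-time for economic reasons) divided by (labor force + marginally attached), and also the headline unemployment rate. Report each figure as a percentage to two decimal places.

Labor force = 204.73 + 7.59 = 212.32 million.
Numerator = 7.59 + 2.80 + 11.15 = 21.54 million.
Denominator = 212.32 + 2.80 = 215.12 million.
Broad rate = 21.54 / 215.12 = 10.01%.
Headline unemployment rate = 7.59 / 212.32 = 3.57%.

Broad underutilization rate ≈ 10.01%; headline unemployment rate ≈ 3.57%.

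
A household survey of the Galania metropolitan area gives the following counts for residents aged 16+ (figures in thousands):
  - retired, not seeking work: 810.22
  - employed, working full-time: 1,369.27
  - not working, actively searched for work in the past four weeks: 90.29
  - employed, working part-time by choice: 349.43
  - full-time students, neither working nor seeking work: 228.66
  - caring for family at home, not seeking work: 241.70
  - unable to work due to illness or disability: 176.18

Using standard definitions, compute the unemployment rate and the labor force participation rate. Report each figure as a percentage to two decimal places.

Employed = 1,369.27 + 349.43 = 1,718.70 thousand.
Unemployed = 90.29 thousand.
Labor force = 1,718.70 + 90.29 = 1,808.99 thousand.
Not in labor force = 810.22 + 228.66 + 241.70 + 176.18 = 1,456.76 thousand (those not working and not actively searching are outside the labor force).
Civilian working-age population = 1,808.99 + 1,456.76 = 3,265.75 thousand.
Unemployment rate = 90.29 / 1,808.99 = 4.99%.
Labor force participation rate = 1,808.99 / 3,265.75 = 55.39%.

Unemployment rate ≈ 4.99%; labor force participation rate ≈ 55.39%.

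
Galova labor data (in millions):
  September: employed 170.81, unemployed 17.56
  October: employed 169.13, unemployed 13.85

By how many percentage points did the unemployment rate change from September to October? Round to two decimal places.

September: labor force = 170.81 + 17.56 = 188.37; u = 17.56/188.37 = 9.32%.
October: labor force = 169.13 + 13.85 = 182.98; u = 13.85/182.98 = 7.57%.
Change = 7.57% − 9.32% = −1.75 pp.

The unemployment rate changed by −1.75 percentage points.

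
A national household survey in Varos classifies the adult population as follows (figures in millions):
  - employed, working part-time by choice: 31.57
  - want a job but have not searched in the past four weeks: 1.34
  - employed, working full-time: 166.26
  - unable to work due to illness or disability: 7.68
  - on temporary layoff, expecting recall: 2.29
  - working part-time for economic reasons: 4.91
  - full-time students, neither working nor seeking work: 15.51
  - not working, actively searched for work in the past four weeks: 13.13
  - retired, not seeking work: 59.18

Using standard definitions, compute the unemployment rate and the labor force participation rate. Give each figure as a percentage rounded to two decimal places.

Employed = 31.57 + 166.26 + 4.91 = 202.74 million (anyone who worked, including part-time for economic reasons, counts as employed).
Unemployed = 2.29 + 13.13 = 15.42 million (jobless and actively searching, or on temporary layoff).
Labor force = 202.74 + 15.42 = 218.16 million.
Not in labor force = 1.34 + 7.68 + 15.51 + 59.18 = 83.71 million (those not working and not actively searching are outside the labor force — including those who want a job but have given up searching).
Civilian working-age population = 218.16 + 83.71 = 301.87 million.
Unemployment rate = 15.42 / 218.16 = 7.07%.
Labor force participation rate = 218.16 / 301.87 = 72.27%.

Unemployment rate ≈ 7.07%; labor force participation rate ≈ 72.27%.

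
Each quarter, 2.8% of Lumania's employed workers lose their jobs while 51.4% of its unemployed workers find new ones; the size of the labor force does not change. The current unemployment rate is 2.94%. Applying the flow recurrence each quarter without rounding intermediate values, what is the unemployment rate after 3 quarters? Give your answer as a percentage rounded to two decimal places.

Unemployment rate after three quarters ≈ 4.95%.

With a fixed labor force, u_{t+1} = u_t + s·(1−u_t) − f·u_t = u_t·(1−s−f) + s.
Here 1−s−f = 0.458 and s = 0.028.
u_1 = 0.029400 × 0.458 + 0.028 = 0.041465.
u_2 = 0.041465 × 0.458 + 0.028 = 0.046991.
u_3 = 0.046991 × 0.458 + 0.028 = 0.049522.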